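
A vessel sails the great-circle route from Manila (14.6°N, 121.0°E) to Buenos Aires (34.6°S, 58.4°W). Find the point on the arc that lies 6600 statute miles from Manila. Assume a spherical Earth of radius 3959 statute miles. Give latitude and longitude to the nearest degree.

From cos δ = sin φ₁ sin φ₂ + cos φ₁ cos φ₂ cos Δλ, the central angle is δ ≈ 2.792 rad (160.0°). The total great-circle distance is δ·R ≈ 2.792 × 3959 ≈ 11055 mi, so the target fraction is f = 6600/11055 ≈ 0.597.
Interpolate at f ≈ 0.597 with slerp weights a = sin((1−f)δ)/sin δ ≈ 2.638, b = sin(fδ)/sin δ ≈ 2.909.
p = a·p₁ + b·p₂ ≈ (-0.060, 0.148, -0.987); φ = arcsin(p_z) ≈ -80.81°, λ = atan2(p_y, p_x) ≈ 111.97°.

≈ 81°S, 112°E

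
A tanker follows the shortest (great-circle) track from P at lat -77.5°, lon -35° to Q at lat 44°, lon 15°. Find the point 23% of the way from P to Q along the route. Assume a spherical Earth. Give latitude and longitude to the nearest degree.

≈ lat -51°, lon -4°

Convert each endpoint to a unit vector on the sphere (x = cos φ cos λ, y = cos φ sin λ, z = sin φ).
The central angle between the endpoints is δ = arccos(p₁·p₂) ≈ 2.187 rad (125.3°).
Interpolate at f = 0.23 with slerp weights a = sin((1−f)δ)/sin δ ≈ 1.218, b = sin(fδ)/sin δ ≈ 0.591.
p = a·p₁ + b·p₂ ≈ (0.626, -0.041, -0.778); φ = arcsin(p_z) ≈ -51.11°, λ = atan2(p_y, p_x) ≈ -3.76°.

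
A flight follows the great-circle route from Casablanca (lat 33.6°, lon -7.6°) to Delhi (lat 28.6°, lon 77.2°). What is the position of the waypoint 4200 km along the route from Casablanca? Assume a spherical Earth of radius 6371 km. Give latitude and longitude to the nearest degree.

≈ lat 39°, lon 39°

Convert each endpoint to a unit vector on the sphere (x = cos φ cos λ, y = cos φ sin λ, z = sin φ).
The central angle between the endpoints is δ = arccos(p₁·p₂) ≈ 1.233 rad (70.7°). The total great-circle distance is δ·R ≈ 1.233 × 6371 ≈ 7857 km, so the target fraction is f = 4200/7857 ≈ 0.535.
Interpolate at f ≈ 0.535 with slerp weights a = sin((1−f)δ)/sin δ ≈ 0.575, b = sin(fδ)/sin δ ≈ 0.649.
p = a·p₁ + b·p₂ ≈ (0.601, 0.492, 0.629); φ = arcsin(p_z) ≈ 38.99°, λ = atan2(p_y, p_x) ≈ 39.31°.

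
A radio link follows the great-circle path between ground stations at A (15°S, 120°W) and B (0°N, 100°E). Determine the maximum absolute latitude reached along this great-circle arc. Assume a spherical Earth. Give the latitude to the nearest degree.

≈ 23°S

The great circle lies in the plane with unit normal n̂ = (p₁ × p₂)/|p₁ × p₂|.
Here n̂_z ≈ -0.923; the vertex latitude is φ_max = arccos|n̂_z| ≈ 22.6°.
Check via Clairaut: cos φ_max = |cos φ₁| · sin C = cos(15.0°)·sin(107.1°) ≈ 0.923, again giving ≈ 22.6°.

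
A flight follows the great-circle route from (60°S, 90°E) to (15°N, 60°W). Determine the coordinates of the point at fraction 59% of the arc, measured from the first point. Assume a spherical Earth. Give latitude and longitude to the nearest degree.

Write both endpoints as unit vectors p₁, p₂ with components (cos φ cos λ, cos φ sin λ, sin φ).
The central angle between the endpoints is δ = arccos(p₁·p₂) ≈ 2.268 rad (130.0°).
Interpolate at f = 0.59 with slerp weights a = sin((1−f)δ)/sin δ ≈ 1.046, b = sin(fδ)/sin δ ≈ 1.270.
p = a·p₁ + b·p₂ ≈ (0.613, -0.539, -0.577); φ = arcsin(p_z) ≈ -35.26°, λ = atan2(p_y, p_x) ≈ -41.32°.

≈ (35°S, 41°W)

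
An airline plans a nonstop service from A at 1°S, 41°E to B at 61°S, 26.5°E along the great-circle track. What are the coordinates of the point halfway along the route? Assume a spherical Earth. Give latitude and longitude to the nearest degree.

≈ 31°S, 36°E

The haversine formula gives a central angle δ ≈ 1.065 rad (61.0°) between the endpoints.
Interpolate at f = 1/2 with slerp weights a = sin((1−f)δ)/sin δ ≈ 0.580, b = sin(fδ)/sin δ ≈ 0.580.
p = a·p₁ + b·p₂ ≈ (0.690, 0.506, -0.518); φ = arcsin(p_z) ≈ -31.18°, λ = atan2(p_y, p_x) ≈ 36.28°.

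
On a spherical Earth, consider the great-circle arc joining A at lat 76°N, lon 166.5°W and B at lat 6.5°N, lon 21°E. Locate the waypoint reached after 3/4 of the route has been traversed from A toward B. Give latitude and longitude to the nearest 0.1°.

Convert each endpoint to a unit vector on the sphere (x = cos φ cos λ, y = cos φ sin λ, z = sin φ).
The central angle between the endpoints is δ = arccos(p₁·p₂) ≈ 1.700 rad (97.4°).
Interpolate at f = 3/4 with slerp weights a = sin((1−f)δ)/sin δ ≈ 0.416, b = sin(fδ)/sin δ ≈ 0.964.
p = a·p₁ + b·p₂ ≈ (0.797, 0.320, 0.513); φ = arcsin(p_z) ≈ 30.83°, λ = atan2(p_y, p_x) ≈ 21.88°.

≈ lat 30.8°N, lon 21.9°E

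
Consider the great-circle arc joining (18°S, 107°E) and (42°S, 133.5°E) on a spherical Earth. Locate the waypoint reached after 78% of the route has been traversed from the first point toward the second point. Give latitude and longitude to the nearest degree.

≈ (37°S, 126°E)

The haversine formula gives a central angle δ ≈ 0.575 rad (32.9°) between the endpoints.
Interpolate at f = 0.78 with slerp weights a = sin((1−f)δ)/sin δ ≈ 0.232, b = sin(fδ)/sin δ ≈ 0.797.
p = a·p₁ + b·p₂ ≈ (-0.472, 0.641, -0.605); φ = arcsin(p_z) ≈ -37.24°, λ = atan2(p_y, p_x) ≈ 126.40°.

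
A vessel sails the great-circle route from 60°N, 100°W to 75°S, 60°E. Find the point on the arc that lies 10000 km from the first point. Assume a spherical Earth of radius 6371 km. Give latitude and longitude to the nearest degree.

Write both endpoints as unit vectors p₁, p₂ with components (cos φ cos λ, cos φ sin λ, sin φ).
The central angle between the endpoints is δ = arccos(p₁·p₂) ≈ 2.851 rad (163.4°). The total great-circle distance is δ·R ≈ 2.851 × 6371 ≈ 18165 km, so the target fraction is f = 10000/18165 ≈ 0.551.
Interpolate at f ≈ 0.551 with slerp weights a = sin((1−f)δ)/sin δ ≈ 3.347, b = sin(fδ)/sin δ ≈ 3.492.
p = a·p₁ + b·p₂ ≈ (0.161, -0.865, -0.474); φ = arcsin(p_z) ≈ -28.33°, λ = atan2(p_y, p_x) ≈ -79.44°.

≈ 28°S, 79°W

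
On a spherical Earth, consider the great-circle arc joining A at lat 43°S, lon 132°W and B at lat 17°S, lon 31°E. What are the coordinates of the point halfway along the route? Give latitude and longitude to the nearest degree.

≈ lat 71°S, lon 9°W

Convert each endpoint to a unit vector on the sphere (x = cos φ cos λ, y = cos φ sin λ, z = sin φ).
The central angle between the endpoints is δ = arccos(p₁·p₂) ≈ 2.059 rad (118.0°).
Interpolate at f = 1/2 with slerp weights a = sin((1−f)δ)/sin δ ≈ 0.971, b = sin(fδ)/sin δ ≈ 0.971.
p = a·p₁ + b·p₂ ≈ (0.321, -0.049, -0.946); φ = arcsin(p_z) ≈ -71.07°, λ = atan2(p_y, p_x) ≈ -8.77°.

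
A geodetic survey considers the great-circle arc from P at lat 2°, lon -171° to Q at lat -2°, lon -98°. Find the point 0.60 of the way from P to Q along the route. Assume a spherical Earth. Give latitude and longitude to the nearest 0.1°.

≈ lat -0.4°, lon -127.2°

The haversine formula gives a central angle δ ≈ 1.276 rad (73.1°) between the endpoints.
Interpolate at f = 0.60 with slerp weights a = sin((1−f)δ)/sin δ ≈ 0.510, b = sin(fδ)/sin δ ≈ 0.724.
p = a·p₁ + b·p₂ ≈ (-0.605, -0.796, -0.007); φ = arcsin(p_z) ≈ -0.43°, λ = atan2(p_y, p_x) ≈ -127.20°.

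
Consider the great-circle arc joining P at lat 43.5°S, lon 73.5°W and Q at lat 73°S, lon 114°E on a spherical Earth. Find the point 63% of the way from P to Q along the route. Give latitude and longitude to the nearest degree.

≈ lat 83°S, lon 87°W

From cos δ = sin φ₁ sin φ₂ + cos φ₁ cos φ₂ cos Δλ, the central angle is δ ≈ 1.106 rad (63.4°).
Interpolate at f = 0.63 with slerp weights a = sin((1−f)δ)/sin δ ≈ 0.445, b = sin(fδ)/sin δ ≈ 0.718.
p = a·p₁ + b·p₂ ≈ (0.006, -0.118, -0.993); φ = arcsin(p_z) ≈ -83.22°, λ = atan2(p_y, p_x) ≈ -86.92°.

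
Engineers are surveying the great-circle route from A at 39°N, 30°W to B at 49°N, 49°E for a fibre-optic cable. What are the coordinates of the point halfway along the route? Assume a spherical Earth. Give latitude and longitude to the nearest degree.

Write both endpoints as unit vectors p₁, p₂ with components (cos φ cos λ, cos φ sin λ, sin φ).
The central angle between the endpoints is δ = arccos(p₁·p₂) ≈ 0.962 rad (55.1°).
Interpolate at f = 1/2 with slerp weights a = sin((1−f)δ)/sin δ ≈ 0.564, b = sin(fδ)/sin δ ≈ 0.564.
p = a·p₁ + b·p₂ ≈ (0.622, 0.060, 0.780); φ = arcsin(p_z) ≈ 51.31°, λ = atan2(p_y, p_x) ≈ 5.52°.

≈ 51°N, 6°E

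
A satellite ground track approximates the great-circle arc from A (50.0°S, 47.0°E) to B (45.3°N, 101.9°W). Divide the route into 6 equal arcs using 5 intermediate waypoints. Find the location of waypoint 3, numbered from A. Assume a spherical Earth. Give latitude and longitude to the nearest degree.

≈ (9°S, 37°W)

Write both endpoints as unit vectors p₁, p₂ with components (cos φ cos λ, cos φ sin λ, sin φ).
The central angle between the endpoints is δ = arccos(p₁·p₂) ≈ 2.770 rad (158.7°).
Interpolate at f = 3/6 with slerp weights a = sin((1−f)δ)/sin δ ≈ 2.705, b = sin(fδ)/sin δ ≈ 2.705.
p = a·p₁ + b·p₂ ≈ (0.793, -0.590, -0.149); φ = arcsin(p_z) ≈ -8.59°, λ = atan2(p_y, p_x) ≈ -36.64°.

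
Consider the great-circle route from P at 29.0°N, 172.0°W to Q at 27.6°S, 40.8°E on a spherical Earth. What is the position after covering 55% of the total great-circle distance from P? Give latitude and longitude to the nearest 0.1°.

Write both endpoints as unit vectors p₁, p₂ with components (cos φ cos λ, cos φ sin λ, sin φ).
The central angle between the endpoints is δ = arccos(p₁·p₂) ≈ 2.639 rad (151.2°).
Interpolate at f = 0.55 with slerp weights a = sin((1−f)δ)/sin δ ≈ 1.924, b = sin(fδ)/sin δ ≈ 2.060.
p = a·p₁ + b·p₂ ≈ (-0.285, 0.958, -0.022); φ = arcsin(p_z) ≈ -1.23°, λ = atan2(p_y, p_x) ≈ 106.53°.

≈ 1.2°S, 106.5°E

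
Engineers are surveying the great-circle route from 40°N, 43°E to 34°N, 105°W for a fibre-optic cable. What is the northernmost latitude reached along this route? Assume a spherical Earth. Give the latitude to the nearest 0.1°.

The great circle lies in the plane with unit normal n̂ = (p₁ × p₂)/|p₁ × p₂|.
Here n̂_z ≈ -0.342; the vertex latitude is φ_max = arccos|n̂_z| ≈ 70.0°.
Check via Clairaut: cos φ_max = |cos φ₁| · sin C = cos(40.0°)·sin(26.5°) ≈ 0.342, again giving ≈ 70.0°.

≈ 70.0°N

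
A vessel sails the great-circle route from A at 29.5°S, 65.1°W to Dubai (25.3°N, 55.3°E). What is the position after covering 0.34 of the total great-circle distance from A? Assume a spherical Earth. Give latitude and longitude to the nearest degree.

Write both endpoints as unit vectors p₁, p₂ with components (cos φ cos λ, cos φ sin λ, sin φ).
The central angle between the endpoints is δ = arccos(p₁·p₂) ≈ 2.225 rad (127.5°).
Interpolate at f = 0.34 with slerp weights a = sin((1−f)δ)/sin δ ≈ 1.254, b = sin(fδ)/sin δ ≈ 0.865.
p = a·p₁ + b·p₂ ≈ (0.905, -0.347, -0.248); φ = arcsin(p_z) ≈ -14.34°, λ = atan2(p_y, p_x) ≈ -20.97°.

≈ 14°S, 21°W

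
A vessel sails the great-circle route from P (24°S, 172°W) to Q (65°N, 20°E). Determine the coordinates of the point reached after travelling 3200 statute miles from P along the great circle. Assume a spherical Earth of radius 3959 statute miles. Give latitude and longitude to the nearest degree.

≈ (22°N, 178°W)

Convert each endpoint to a unit vector on the sphere (x = cos φ cos λ, y = cos φ sin λ, z = sin φ).
The central angle between the endpoints is δ = arccos(p₁·p₂) ≈ 2.413 rad (138.3°). The total great-circle distance is δ·R ≈ 2.413 × 3959 ≈ 9554 mi, so the target fraction is f = 3200/9554 ≈ 0.335.
Interpolate at f ≈ 0.335 with slerp weights a = sin((1−f)δ)/sin δ ≈ 1.501, b = sin(fδ)/sin δ ≈ 1.086.
p = a·p₁ + b·p₂ ≈ (-0.927, -0.034, 0.374); φ = arcsin(p_z) ≈ 21.95°, λ = atan2(p_y, p_x) ≈ -177.91°.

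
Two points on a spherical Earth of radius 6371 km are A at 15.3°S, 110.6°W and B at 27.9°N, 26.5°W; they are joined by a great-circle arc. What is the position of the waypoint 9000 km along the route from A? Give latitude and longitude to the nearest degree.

≈ 24°N, 38°W

From cos δ = sin φ₁ sin φ₂ + cos φ₁ cos φ₂ cos Δλ, the central angle is δ ≈ 1.607 rad (92.1°). The total great-circle distance is δ·R ≈ 1.607 × 6371 ≈ 10236 km, so the target fraction is f = 9000/10236 ≈ 0.879.
Interpolate at f ≈ 0.879 with slerp weights a = sin((1−f)δ)/sin δ ≈ 0.193, b = sin(fδ)/sin δ ≈ 0.988.
p = a·p₁ + b·p₂ ≈ (0.716, -0.564, 0.411); φ = arcsin(p_z) ≈ 24.30°, λ = atan2(p_y, p_x) ≈ -38.22°.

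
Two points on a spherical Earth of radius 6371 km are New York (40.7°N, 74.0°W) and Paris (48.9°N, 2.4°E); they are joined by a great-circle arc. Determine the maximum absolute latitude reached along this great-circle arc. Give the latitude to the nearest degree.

The great circle lies in the plane with unit normal n̂ = (p₁ × p₂)/|p₁ × p₂|.
Here n̂_z ≈ +0.610; the vertex latitude is φ_max = arccos|n̂_z| ≈ 52.4°.
Check via Clairaut: cos φ_max = |cos φ₁| · sin C = cos(40.7°)·sin(53.6°) ≈ 0.610, again giving ≈ 52.4°.

≈ 52°N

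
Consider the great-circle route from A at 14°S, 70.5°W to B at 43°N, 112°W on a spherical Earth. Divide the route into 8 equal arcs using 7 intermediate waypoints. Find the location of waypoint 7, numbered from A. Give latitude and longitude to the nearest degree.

≈ 37°N, 105°W

Convert each endpoint to a unit vector on the sphere (x = cos φ cos λ, y = cos φ sin λ, z = sin φ).
The central angle between the endpoints is δ = arccos(p₁·p₂) ≈ 1.196 rad (68.5°).
Interpolate at f = 7/8 with slerp weights a = sin((1−f)δ)/sin δ ≈ 0.160, b = sin(fδ)/sin δ ≈ 0.930.
p = a·p₁ + b·p₂ ≈ (-0.203, -0.777, 0.596); φ = arcsin(p_z) ≈ 36.56°, λ = atan2(p_y, p_x) ≈ -104.64°.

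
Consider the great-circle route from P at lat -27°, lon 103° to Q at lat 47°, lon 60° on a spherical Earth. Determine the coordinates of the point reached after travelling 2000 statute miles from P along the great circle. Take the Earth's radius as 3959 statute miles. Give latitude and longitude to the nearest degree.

Write both endpoints as unit vectors p₁, p₂ with components (cos φ cos λ, cos φ sin λ, sin φ).
The central angle between the endpoints is δ = arccos(p₁·p₂) ≈ 1.458 rad (83.5°). The total great-circle distance is δ·R ≈ 1.458 × 3959 ≈ 5773 mi, so the target fraction is f = 2000/5773 ≈ 0.346.
Interpolate at f ≈ 0.346 with slerp weights a = sin((1−f)δ)/sin δ ≈ 0.820, b = sin(fδ)/sin δ ≈ 0.487.
p = a·p₁ + b·p₂ ≈ (0.002, 1.000, -0.016); φ = arcsin(p_z) ≈ -0.93°, λ = atan2(p_y, p_x) ≈ 89.90°.

≈ lat -1°, lon 90°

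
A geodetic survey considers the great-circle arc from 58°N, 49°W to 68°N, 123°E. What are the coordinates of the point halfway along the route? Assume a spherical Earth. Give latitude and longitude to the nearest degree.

Convert each endpoint to a unit vector on the sphere (x = cos φ cos λ, y = cos φ sin λ, z = sin φ).
The central angle between the endpoints is δ = arccos(p₁·p₂) ≈ 0.940 rad (53.9°).
Interpolate at f = 1/2 with slerp weights a = sin((1−f)δ)/sin δ ≈ 0.561, b = sin(fδ)/sin δ ≈ 0.561.
p = a·p₁ + b·p₂ ≈ (0.081, -0.048, 0.996); φ = arcsin(p_z) ≈ 84.62°, λ = atan2(p_y, p_x) ≈ -30.84°.

≈ 85°N, 31°W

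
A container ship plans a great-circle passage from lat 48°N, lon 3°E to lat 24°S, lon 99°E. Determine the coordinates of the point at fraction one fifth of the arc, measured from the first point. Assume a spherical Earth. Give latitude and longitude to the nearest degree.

Write both endpoints as unit vectors p₁, p₂ with components (cos φ cos λ, cos φ sin λ, sin φ).
The central angle between the endpoints is δ = arccos(p₁·p₂) ≈ 1.946 rad (111.5°).
Interpolate at f = 1/5 with slerp weights a = sin((1−f)δ)/sin δ ≈ 1.075, b = sin(fδ)/sin δ ≈ 0.408.
p = a·p₁ + b·p₂ ≈ (0.660, 0.405, 0.633); φ = arcsin(p_z) ≈ 39.25°, λ = atan2(p_y, p_x) ≈ 31.58°.

≈ lat 39°N, lon 32°E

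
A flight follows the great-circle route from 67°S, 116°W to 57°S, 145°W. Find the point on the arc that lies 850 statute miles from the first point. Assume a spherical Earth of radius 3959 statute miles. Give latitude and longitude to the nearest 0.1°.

Write both endpoints as unit vectors p₁, p₂ with components (cos φ cos λ, cos φ sin λ, sin φ).
The central angle between the endpoints is δ = arccos(p₁·p₂) ≈ 0.290 rad (16.6°). The total great-circle distance is δ·R ≈ 0.290 × 3959 ≈ 1150 mi, so the target fraction is f = 850/1150 ≈ 0.739.
Interpolate at f ≈ 0.739 with slerp weights a = sin((1−f)δ)/sin δ ≈ 0.264, b = sin(fδ)/sin δ ≈ 0.744.
p = a·p₁ + b·p₂ ≈ (-0.377, -0.325, -0.867); φ = arcsin(p_z) ≈ -60.13°, λ = atan2(p_y, p_x) ≈ -139.23°.

≈ 60.1°S, 139.2°W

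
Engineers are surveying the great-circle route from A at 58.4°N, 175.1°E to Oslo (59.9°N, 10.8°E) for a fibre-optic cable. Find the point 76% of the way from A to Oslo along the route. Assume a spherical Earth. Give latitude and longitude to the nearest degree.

≈ 74°N, 19°E

Convert each endpoint to a unit vector on the sphere (x = cos φ cos λ, y = cos φ sin λ, z = sin φ).
The central angle between the endpoints is δ = arccos(p₁·p₂) ≈ 1.066 rad (61.1°).
Interpolate at f = 0.76 with slerp weights a = sin((1−f)δ)/sin δ ≈ 0.289, b = sin(fδ)/sin δ ≈ 0.828.
p = a·p₁ + b·p₂ ≈ (0.257, 0.091, 0.962); φ = arcsin(p_z) ≈ 74.20°, λ = atan2(p_y, p_x) ≈ 19.46°.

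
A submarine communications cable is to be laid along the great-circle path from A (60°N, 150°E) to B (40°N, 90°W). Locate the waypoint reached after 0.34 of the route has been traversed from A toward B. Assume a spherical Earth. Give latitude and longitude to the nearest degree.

≈ (69°N, 158°W)

Convert each endpoint to a unit vector on the sphere (x = cos φ cos λ, y = cos φ sin λ, z = sin φ).
The central angle between the endpoints is δ = arccos(p₁·p₂) ≈ 1.197 rad (68.6°).
Interpolate at f = 0.34 with slerp weights a = sin((1−f)δ)/sin δ ≈ 0.763, b = sin(fδ)/sin δ ≈ 0.425.
p = a·p₁ + b·p₂ ≈ (-0.330, -0.135, 0.934); φ = arcsin(p_z) ≈ 69.09°, λ = atan2(p_y, p_x) ≈ -157.78°.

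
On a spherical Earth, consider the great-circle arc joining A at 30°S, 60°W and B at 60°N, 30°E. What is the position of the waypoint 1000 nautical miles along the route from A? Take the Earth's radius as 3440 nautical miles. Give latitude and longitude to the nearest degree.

Convert each endpoint to a unit vector on the sphere (x = cos φ cos λ, y = cos φ sin λ, z = sin φ).
The central angle between the endpoints is δ = arccos(p₁·p₂) ≈ 2.019 rad (115.7°). The total great-circle distance is δ·R ≈ 2.019 × 3440 ≈ 6944 nmi, so the target fraction is f = 1000/6944 ≈ 0.144.
Interpolate at f ≈ 0.144 with slerp weights a = sin((1−f)δ)/sin δ ≈ 1.096, b = sin(fδ)/sin δ ≈ 0.318.
p = a·p₁ + b·p₂ ≈ (0.612, -0.742, -0.272); φ = arcsin(p_z) ≈ -15.81°, λ = atan2(p_y, p_x) ≈ -50.49°.

≈ 16°S, 50°W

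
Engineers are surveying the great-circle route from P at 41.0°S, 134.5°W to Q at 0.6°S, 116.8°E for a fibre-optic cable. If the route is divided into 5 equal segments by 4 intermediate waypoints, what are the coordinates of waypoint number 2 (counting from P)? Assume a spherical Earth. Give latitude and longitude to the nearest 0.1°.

≈ 37.2°S, 171.5°E

Convert each endpoint to a unit vector on the sphere (x = cos φ cos λ, y = cos φ sin λ, z = sin φ).
The central angle between the endpoints is δ = arccos(p₁·p₂) ≈ 1.808 rad (103.6°).
Interpolate at f = 2/5 with slerp weights a = sin((1−f)δ)/sin δ ≈ 0.910, b = sin(fδ)/sin δ ≈ 0.681.
p = a·p₁ + b·p₂ ≈ (-0.788, 0.118, -0.604); φ = arcsin(p_z) ≈ -37.15°, λ = atan2(p_y, p_x) ≈ 171.48°.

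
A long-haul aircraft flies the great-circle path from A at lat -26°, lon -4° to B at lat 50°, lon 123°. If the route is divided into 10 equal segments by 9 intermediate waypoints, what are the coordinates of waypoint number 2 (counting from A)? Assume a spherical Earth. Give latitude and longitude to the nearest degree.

≈ lat -6°, lon 14°

From cos δ = sin φ₁ sin φ₂ + cos φ₁ cos φ₂ cos Δλ, the central angle is δ ≈ 2.323 rad (133.1°).
Interpolate at f = 2/10 with slerp weights a = sin((1−f)δ)/sin δ ≈ 1.314, b = sin(fδ)/sin δ ≈ 0.614.
p = a·p₁ + b·p₂ ≈ (0.963, 0.249, -0.106); φ = arcsin(p_z) ≈ -6.06°, λ = atan2(p_y, p_x) ≈ 14.48°.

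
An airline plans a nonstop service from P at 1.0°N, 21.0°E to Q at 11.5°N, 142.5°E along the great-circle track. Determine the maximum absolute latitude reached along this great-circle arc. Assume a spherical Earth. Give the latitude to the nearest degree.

The great circle lies in the plane with unit normal n̂ = (p₁ × p₂)/|p₁ × p₂|.
Here n̂_z ≈ +0.970; the vertex latitude is φ_max = arccos|n̂_z| ≈ 14.0°.

≈ 14°N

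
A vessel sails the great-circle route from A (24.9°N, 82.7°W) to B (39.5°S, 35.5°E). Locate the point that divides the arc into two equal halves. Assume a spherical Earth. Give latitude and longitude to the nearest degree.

Write both endpoints as unit vectors p₁, p₂ with components (cos φ cos λ, cos φ sin λ, sin φ).
The central angle between the endpoints is δ = arccos(p₁·p₂) ≈ 2.212 rad (126.8°).
Interpolate at f = 1/2 with slerp weights a = sin((1−f)δ)/sin δ ≈ 1.116, b = sin(fδ)/sin δ ≈ 1.116.
p = a·p₁ + b·p₂ ≈ (0.830, -0.504, -0.240); φ = arcsin(p_z) ≈ -13.89°, λ = atan2(p_y, p_x) ≈ -31.28°.

≈ (14°S, 31°W)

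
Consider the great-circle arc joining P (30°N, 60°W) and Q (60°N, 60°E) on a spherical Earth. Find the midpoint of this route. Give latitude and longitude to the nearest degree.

The haversine formula gives a central angle δ ≈ 1.353 rad (77.5°) between the endpoints.
Interpolate at f = 1/2 with slerp weights a = sin((1−f)δ)/sin δ ≈ 0.641, b = sin(fδ)/sin δ ≈ 0.641.
p = a·p₁ + b·p₂ ≈ (0.438, -0.203, 0.876); φ = arcsin(p_z) ≈ 61.14°, λ = atan2(p_y, p_x) ≈ -24.90°.

≈ (61°N, 25°W)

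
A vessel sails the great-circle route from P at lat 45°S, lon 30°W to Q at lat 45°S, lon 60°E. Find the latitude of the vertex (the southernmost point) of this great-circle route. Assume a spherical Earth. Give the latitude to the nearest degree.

The great circle lies in the plane with unit normal n̂ = (p₁ × p₂)/|p₁ × p₂|.
Here n̂_z ≈ +0.577; the vertex latitude is φ_max = arccos|n̂_z| ≈ 54.7°.
Check via Clairaut: cos φ_max = |cos φ₁| · sin C = cos(45.0°)·sin(125.3°) ≈ 0.577, again giving ≈ 54.7°.

≈ 55°S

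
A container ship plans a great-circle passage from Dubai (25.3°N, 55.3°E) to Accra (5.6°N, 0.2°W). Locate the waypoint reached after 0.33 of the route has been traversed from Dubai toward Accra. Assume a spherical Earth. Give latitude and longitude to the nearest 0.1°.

Convert each endpoint to a unit vector on the sphere (x = cos φ cos λ, y = cos φ sin λ, z = sin φ).
The central angle between the endpoints is δ = arccos(p₁·p₂) ≈ 0.987 rad (56.5°).
Interpolate at f = 0.33 with slerp weights a = sin((1−f)δ)/sin δ ≈ 0.736, b = sin(fδ)/sin δ ≈ 0.383.
p = a·p₁ + b·p₂ ≈ (0.760, 0.546, 0.352); φ = arcsin(p_z) ≈ 20.61°, λ = atan2(p_y, p_x) ≈ 35.67°.

≈ 20.6°N, 35.7°E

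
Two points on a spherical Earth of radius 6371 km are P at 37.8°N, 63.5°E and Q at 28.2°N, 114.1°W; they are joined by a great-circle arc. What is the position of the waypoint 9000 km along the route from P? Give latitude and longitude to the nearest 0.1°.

≈ 61.2°N, 111.8°W

The haversine formula gives a central angle δ ≈ 1.989 rad (114.0°) between the endpoints. The total great-circle distance is δ·R ≈ 1.989 × 6371 ≈ 12672 km, so the target fraction is f = 9000/12672 ≈ 0.710.
Interpolate at f ≈ 0.710 with slerp weights a = sin((1−f)δ)/sin δ ≈ 0.596, b = sin(fδ)/sin δ ≈ 1.081.
p = a·p₁ + b·p₂ ≈ (-0.179, -0.448, 0.876); φ = arcsin(p_z) ≈ 61.19°, λ = atan2(p_y, p_x) ≈ -111.75°.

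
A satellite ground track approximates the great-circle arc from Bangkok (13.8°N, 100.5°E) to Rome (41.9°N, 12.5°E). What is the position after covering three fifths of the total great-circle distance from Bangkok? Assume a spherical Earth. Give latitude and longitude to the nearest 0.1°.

≈ 39.0°N, 54.5°E

Convert each endpoint to a unit vector on the sphere (x = cos φ cos λ, y = cos φ sin λ, z = sin φ).
The central angle between the endpoints is δ = arccos(p₁·p₂) ≈ 1.385 rad (79.4°).
Interpolate at f = 3/5 with slerp weights a = sin((1−f)δ)/sin δ ≈ 0.535, b = sin(fδ)/sin δ ≈ 0.752.
p = a·p₁ + b·p₂ ≈ (0.451, 0.632, 0.630); φ = arcsin(p_z) ≈ 39.02°, λ = atan2(p_y, p_x) ≈ 54.47°.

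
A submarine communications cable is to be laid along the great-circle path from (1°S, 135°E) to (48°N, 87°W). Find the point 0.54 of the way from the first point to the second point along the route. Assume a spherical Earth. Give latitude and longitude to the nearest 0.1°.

From cos δ = sin φ₁ sin φ₂ + cos φ₁ cos φ₂ cos Δλ, the central angle is δ ≈ 2.106 rad (120.7°).
Interpolate at f = 0.54 with slerp weights a = sin((1−f)δ)/sin δ ≈ 0.958, b = sin(fδ)/sin δ ≈ 1.055.
p = a·p₁ + b·p₂ ≈ (-0.641, -0.028, 0.767); φ = arcsin(p_z) ≈ 50.12°, λ = atan2(p_y, p_x) ≈ -177.54°.

≈ (50.1°N, 177.5°W)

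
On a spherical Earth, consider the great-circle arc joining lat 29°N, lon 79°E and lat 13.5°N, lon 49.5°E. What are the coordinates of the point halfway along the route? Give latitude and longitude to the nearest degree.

≈ lat 22°N, lon 63°E

Write both endpoints as unit vectors p₁, p₂ with components (cos φ cos λ, cos φ sin λ, sin φ).
The central angle between the endpoints is δ = arccos(p₁·p₂) ≈ 0.548 rad (31.4°).
Interpolate at f = 1/2 with slerp weights a = sin((1−f)δ)/sin δ ≈ 0.519, b = sin(fδ)/sin δ ≈ 0.519.
p = a·p₁ + b·p₂ ≈ (0.415, 0.830, 0.373); φ = arcsin(p_z) ≈ 21.90°, λ = atan2(p_y, p_x) ≈ 63.45°.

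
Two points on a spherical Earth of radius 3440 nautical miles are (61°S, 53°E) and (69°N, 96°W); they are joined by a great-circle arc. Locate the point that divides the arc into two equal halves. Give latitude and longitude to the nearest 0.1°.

Write both endpoints as unit vectors p₁, p₂ with components (cos φ cos λ, cos φ sin λ, sin φ).
The central angle between the endpoints is δ = arccos(p₁·p₂) ≈ 2.878 rad (164.9°).
Interpolate at f = 1/2 with slerp weights a = sin((1−f)δ)/sin δ ≈ 3.804, b = sin(fδ)/sin δ ≈ 3.804.
p = a·p₁ + b·p₂ ≈ (0.967, 0.117, 0.224); φ = arcsin(p_z) ≈ 12.96°, λ = atan2(p_y, p_x) ≈ 6.90°.

≈ (13.0°N, 6.9°E)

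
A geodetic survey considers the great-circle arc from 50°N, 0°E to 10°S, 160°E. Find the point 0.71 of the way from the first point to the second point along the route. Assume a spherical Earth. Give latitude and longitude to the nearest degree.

From cos δ = sin φ₁ sin φ₂ + cos φ₁ cos φ₂ cos Δλ, the central angle is δ ≈ 2.386 rad (136.7°).
Interpolate at f = 0.71 with slerp weights a = sin((1−f)δ)/sin δ ≈ 0.930, b = sin(fδ)/sin δ ≈ 1.447.
p = a·p₁ + b·p₂ ≈ (-0.741, 0.487, 0.461); φ = arcsin(p_z) ≈ 27.48°, λ = atan2(p_y, p_x) ≈ 146.67°.

≈ 27°N, 147°E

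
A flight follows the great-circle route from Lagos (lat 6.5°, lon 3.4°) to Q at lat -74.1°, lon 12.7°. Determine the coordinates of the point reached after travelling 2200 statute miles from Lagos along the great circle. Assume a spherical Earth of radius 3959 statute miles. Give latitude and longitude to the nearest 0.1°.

The haversine formula gives a central angle δ ≈ 1.410 rad (80.8°) between the endpoints. The total great-circle distance is δ·R ≈ 1.410 × 3959 ≈ 5584 mi, so the target fraction is f = 2200/5584 ≈ 0.394.
Interpolate at f ≈ 0.394 with slerp weights a = sin((1−f)δ)/sin δ ≈ 0.764, b = sin(fδ)/sin δ ≈ 0.534.
p = a·p₁ + b·p₂ ≈ (0.901, 0.077, -0.427); φ = arcsin(p_z) ≈ -25.31°, λ = atan2(p_y, p_x) ≈ 4.90°.

≈ lat -25.3°, lon 4.9°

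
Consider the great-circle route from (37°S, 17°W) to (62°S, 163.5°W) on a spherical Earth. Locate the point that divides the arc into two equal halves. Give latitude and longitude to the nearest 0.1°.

≈ (72.0°S, 49.5°W)

The haversine formula gives a central angle δ ≈ 1.350 rad (77.4°) between the endpoints.
Interpolate at f = 1/2 with slerp weights a = sin((1−f)δ)/sin δ ≈ 0.641, b = sin(fδ)/sin δ ≈ 0.641.
p = a·p₁ + b·p₂ ≈ (0.201, -0.235, -0.951); φ = arcsin(p_z) ≈ -71.99°, λ = atan2(p_y, p_x) ≈ -49.47°.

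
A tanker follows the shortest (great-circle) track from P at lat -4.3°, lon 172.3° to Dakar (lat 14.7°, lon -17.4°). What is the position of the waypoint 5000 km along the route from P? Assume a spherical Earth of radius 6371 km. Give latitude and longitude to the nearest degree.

≈ lat 28°, lon -155°

Convert each endpoint to a unit vector on the sphere (x = cos φ cos λ, y = cos φ sin λ, z = sin φ).
The central angle between the endpoints is δ = arccos(p₁·p₂) ≈ 2.895 rad (165.9°). The total great-circle distance is δ·R ≈ 2.895 × 6371 ≈ 18445 km, so the target fraction is f = 5000/18445 ≈ 0.271.
Interpolate at f ≈ 0.271 with slerp weights a = sin((1−f)δ)/sin δ ≈ 3.517, b = sin(fδ)/sin δ ≈ 2.897.
p = a·p₁ + b·p₂ ≈ (-0.801, -0.368, 0.471); φ = arcsin(p_z) ≈ 28.12°, λ = atan2(p_y, p_x) ≈ -155.34°.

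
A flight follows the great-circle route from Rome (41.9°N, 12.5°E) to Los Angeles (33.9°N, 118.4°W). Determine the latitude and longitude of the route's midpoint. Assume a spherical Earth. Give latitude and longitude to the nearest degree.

Write both endpoints as unit vectors p₁, p₂ with components (cos φ cos λ, cos φ sin λ, sin φ).
The central angle between the endpoints is δ = arccos(p₁·p₂) ≈ 1.603 rad (91.8°).
Interpolate at f = 1/2 with slerp weights a = sin((1−f)δ)/sin δ ≈ 0.719, b = sin(fδ)/sin δ ≈ 0.719.
p = a·p₁ + b·p₂ ≈ (0.239, -0.409, 0.881); φ = arcsin(p_z) ≈ 61.74°, λ = atan2(p_y, p_x) ≈ -59.75°.

≈ (62°N, 60°W)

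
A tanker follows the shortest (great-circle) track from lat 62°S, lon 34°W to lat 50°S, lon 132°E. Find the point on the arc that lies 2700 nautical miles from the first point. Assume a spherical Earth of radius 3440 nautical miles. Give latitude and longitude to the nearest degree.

≈ lat 72°S, lon 123°E

The haversine formula gives a central angle δ ≈ 1.177 rad (67.4°) between the endpoints. The total great-circle distance is δ·R ≈ 1.177 × 3440 ≈ 4049 nmi, so the target fraction is f = 2700/4049 ≈ 0.667.
Interpolate at f ≈ 0.667 with slerp weights a = sin((1−f)δ)/sin δ ≈ 0.414, b = sin(fδ)/sin δ ≈ 0.765.
p = a·p₁ + b·p₂ ≈ (-0.168, 0.257, -0.952); φ = arcsin(p_z) ≈ -72.12°, λ = atan2(p_y, p_x) ≈ 123.19°.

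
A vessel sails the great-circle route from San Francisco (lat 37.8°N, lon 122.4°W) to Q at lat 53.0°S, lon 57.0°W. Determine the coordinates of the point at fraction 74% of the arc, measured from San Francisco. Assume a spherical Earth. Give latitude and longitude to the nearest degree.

≈ lat 31°S, lon 81°W

From cos δ = sin φ₁ sin φ₂ + cos φ₁ cos φ₂ cos Δλ, the central angle is δ ≈ 1.867 rad (106.9°).
Interpolate at f = 0.74 with slerp weights a = sin((1−f)δ)/sin δ ≈ 0.488, b = sin(fδ)/sin δ ≈ 1.027.
p = a·p₁ + b·p₂ ≈ (0.130, -0.844, -0.521); φ = arcsin(p_z) ≈ -31.40°, λ = atan2(p_y, p_x) ≈ -81.24°.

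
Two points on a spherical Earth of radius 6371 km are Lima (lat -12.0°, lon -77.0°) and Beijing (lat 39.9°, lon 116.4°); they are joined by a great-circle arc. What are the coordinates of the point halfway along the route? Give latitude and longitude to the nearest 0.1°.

The haversine formula gives a central angle δ ≈ 2.613 rad (149.7°) between the endpoints.
Interpolate at f = 1/2 with slerp weights a = sin((1−f)δ)/sin δ ≈ 1.913, b = sin(fδ)/sin δ ≈ 1.913.
p = a·p₁ + b·p₂ ≈ (-0.232, -0.509, 0.829); φ = arcsin(p_z) ≈ 56.02°, λ = atan2(p_y, p_x) ≈ -114.48°.

≈ lat 56.0°, lon -114.5°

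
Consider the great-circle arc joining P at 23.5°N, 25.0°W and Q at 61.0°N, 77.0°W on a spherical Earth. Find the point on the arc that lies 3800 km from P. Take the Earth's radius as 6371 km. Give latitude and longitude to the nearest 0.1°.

Write both endpoints as unit vectors p₁, p₂ with components (cos φ cos λ, cos φ sin λ, sin φ).
The central angle between the endpoints is δ = arccos(p₁·p₂) ≈ 0.899 rad (51.5°). The total great-circle distance is δ·R ≈ 0.899 × 6371 ≈ 5727 km, so the target fraction is f = 3800/5727 ≈ 0.664.
Interpolate at f ≈ 0.664 with slerp weights a = sin((1−f)δ)/sin δ ≈ 0.381, b = sin(fδ)/sin δ ≈ 0.718.
p = a·p₁ + b·p₂ ≈ (0.395, -0.487, 0.779); φ = arcsin(p_z) ≈ 51.21°, λ = atan2(p_y, p_x) ≈ -50.96°.

≈ 51.2°N, 51.0°W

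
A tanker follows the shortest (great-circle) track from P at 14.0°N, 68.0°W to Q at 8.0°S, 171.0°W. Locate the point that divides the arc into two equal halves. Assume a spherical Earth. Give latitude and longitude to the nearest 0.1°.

Convert each endpoint to a unit vector on the sphere (x = cos φ cos λ, y = cos φ sin λ, z = sin φ).
The central angle between the endpoints is δ = arccos(p₁·p₂) ≈ 1.823 rad (104.5°).
Interpolate at f = 1/2 with slerp weights a = sin((1−f)δ)/sin δ ≈ 0.816, b = sin(fδ)/sin δ ≈ 0.816.
p = a·p₁ + b·p₂ ≈ (-0.502, -0.861, 0.084); φ = arcsin(p_z) ≈ 4.81°, λ = atan2(p_y, p_x) ≈ -120.23°.

≈ 4.8°N, 120.2°W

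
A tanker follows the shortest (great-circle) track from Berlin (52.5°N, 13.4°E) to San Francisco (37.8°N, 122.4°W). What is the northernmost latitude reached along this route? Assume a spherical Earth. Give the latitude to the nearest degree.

The great circle lies in the plane with unit normal n̂ = (p₁ × p₂)/|p₁ × p₂|.
Here n̂_z ≈ -0.339; the vertex latitude is φ_max = arccos|n̂_z| ≈ 70.2°.
Check via Clairaut: cos φ_max = |cos φ₁| · sin C = cos(52.5°)·sin(33.8°) ≈ 0.339, again giving ≈ 70.2°.

≈ 70°N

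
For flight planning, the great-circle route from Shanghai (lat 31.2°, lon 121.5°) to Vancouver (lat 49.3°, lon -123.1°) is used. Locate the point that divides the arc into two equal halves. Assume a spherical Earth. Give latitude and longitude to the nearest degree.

Convert each endpoint to a unit vector on the sphere (x = cos φ cos λ, y = cos φ sin λ, z = sin φ).
The central angle between the endpoints is δ = arccos(p₁·p₂) ≈ 1.417 rad (81.2°).
Interpolate at f = 1/2 with slerp weights a = sin((1−f)δ)/sin δ ≈ 0.658, b = sin(fδ)/sin δ ≈ 0.658.
p = a·p₁ + b·p₂ ≈ (-0.529, 0.121, 0.840); φ = arcsin(p_z) ≈ 57.16°, λ = atan2(p_y, p_x) ≈ 167.16°.

≈ lat 57°, lon 167°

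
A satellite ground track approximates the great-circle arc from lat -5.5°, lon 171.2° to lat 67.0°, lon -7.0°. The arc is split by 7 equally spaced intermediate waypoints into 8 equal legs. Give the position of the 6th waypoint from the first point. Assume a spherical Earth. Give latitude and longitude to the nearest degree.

≈ lat 83°, lon 164°

Write both endpoints as unit vectors p₁, p₂ with components (cos φ cos λ, cos φ sin λ, sin φ).
The central angle between the endpoints is δ = arccos(p₁·p₂) ≈ 2.068 rad (118.5°).
Interpolate at f = 6/8 with slerp weights a = sin((1−f)δ)/sin δ ≈ 0.562, b = sin(fδ)/sin δ ≈ 1.138.
p = a·p₁ + b·p₂ ≈ (-0.112, 0.031, 0.993); φ = arcsin(p_z) ≈ 83.32°, λ = atan2(p_y, p_x) ≈ 164.31°.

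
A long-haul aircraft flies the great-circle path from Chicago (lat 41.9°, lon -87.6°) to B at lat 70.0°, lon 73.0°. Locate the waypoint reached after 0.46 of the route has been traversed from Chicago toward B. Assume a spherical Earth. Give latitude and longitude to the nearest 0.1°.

Convert each endpoint to a unit vector on the sphere (x = cos φ cos λ, y = cos φ sin λ, z = sin φ).
The central angle between the endpoints is δ = arccos(p₁·p₂) ≈ 1.173 rad (67.2°).
Interpolate at f = 0.46 with slerp weights a = sin((1−f)δ)/sin δ ≈ 0.642, b = sin(fδ)/sin δ ≈ 0.557.
p = a·p₁ + b·p₂ ≈ (0.076, -0.295, 0.952); φ = arcsin(p_z) ≈ 72.26°, λ = atan2(p_y, p_x) ≈ -75.61°.

≈ lat 72.3°, lon -75.6°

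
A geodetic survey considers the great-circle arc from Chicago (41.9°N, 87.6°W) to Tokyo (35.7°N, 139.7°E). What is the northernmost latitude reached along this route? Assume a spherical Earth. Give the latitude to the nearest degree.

≈ 64°N

The great circle lies in the plane with unit normal n̂ = (p₁ × p₂)/|p₁ × p₂|.
Here n̂_z ≈ -0.444; the vertex latitude is φ_max = arccos|n̂_z| ≈ 63.6°.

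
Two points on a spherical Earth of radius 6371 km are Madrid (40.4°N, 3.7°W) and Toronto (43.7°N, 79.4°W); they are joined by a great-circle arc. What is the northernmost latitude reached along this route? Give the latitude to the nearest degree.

The great circle lies in the plane with unit normal n̂ = (p₁ × p₂)/|p₁ × p₂|.
Here n̂_z ≈ -0.657; the vertex latitude is φ_max = arccos|n̂_z| ≈ 48.9°.

≈ 49°N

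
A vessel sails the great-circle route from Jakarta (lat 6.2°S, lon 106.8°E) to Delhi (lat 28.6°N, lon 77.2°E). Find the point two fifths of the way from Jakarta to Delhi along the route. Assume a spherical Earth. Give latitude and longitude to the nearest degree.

≈ lat 8°N, lon 96°E

From cos δ = sin φ₁ sin φ₂ + cos φ₁ cos φ₂ cos Δλ, the central angle is δ ≈ 0.785 rad (45.0°).
Interpolate at f = 2/5 with slerp weights a = sin((1−f)δ)/sin δ ≈ 0.642, b = sin(fδ)/sin δ ≈ 0.437.
p = a·p₁ + b·p₂ ≈ (-0.099, 0.985, 0.140); φ = arcsin(p_z) ≈ 8.04°, λ = atan2(p_y, p_x) ≈ 95.77°.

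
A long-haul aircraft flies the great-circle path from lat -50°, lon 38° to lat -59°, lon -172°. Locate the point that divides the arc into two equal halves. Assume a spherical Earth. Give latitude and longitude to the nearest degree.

≈ lat -79°, lon 91°

Convert each endpoint to a unit vector on the sphere (x = cos φ cos λ, y = cos φ sin λ, z = sin φ).
The central angle between the endpoints is δ = arccos(p₁·p₂) ≈ 1.192 rad (68.3°).
Interpolate at f = 1/2 with slerp weights a = sin((1−f)δ)/sin δ ≈ 0.604, b = sin(fδ)/sin δ ≈ 0.604.
p = a·p₁ + b·p₂ ≈ (-0.002, 0.196, -0.981); φ = arcsin(p_z) ≈ -78.71°, λ = atan2(p_y, p_x) ≈ 90.62°.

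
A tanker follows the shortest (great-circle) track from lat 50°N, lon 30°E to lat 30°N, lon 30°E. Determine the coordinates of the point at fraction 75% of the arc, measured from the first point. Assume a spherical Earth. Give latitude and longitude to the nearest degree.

Write both endpoints as unit vectors p₁, p₂ with components (cos φ cos λ, cos φ sin λ, sin φ).
The central angle between the endpoints is δ = arccos(p₁·p₂) ≈ 0.349 rad (20.0°).
Interpolate at f = 0.75 with slerp weights a = sin((1−f)δ)/sin δ ≈ 0.255, b = sin(fδ)/sin δ ≈ 0.757.
p = a·p₁ + b·p₂ ≈ (0.709, 0.410, 0.574); φ = arcsin(p_z) ≈ 35.00°, λ = atan2(p_y, p_x) ≈ 30.00°.

≈ lat 35°N, lon 30°E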